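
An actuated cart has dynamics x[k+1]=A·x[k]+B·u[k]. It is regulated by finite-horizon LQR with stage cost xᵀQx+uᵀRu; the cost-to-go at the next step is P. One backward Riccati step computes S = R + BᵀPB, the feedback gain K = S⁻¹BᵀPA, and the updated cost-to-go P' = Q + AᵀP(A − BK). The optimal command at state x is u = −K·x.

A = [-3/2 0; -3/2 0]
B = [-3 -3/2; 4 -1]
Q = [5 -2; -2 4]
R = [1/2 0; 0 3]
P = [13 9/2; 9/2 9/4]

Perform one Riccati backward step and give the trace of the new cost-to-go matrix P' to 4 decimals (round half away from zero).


12.4472

BᵀP = [-21.0000 -4.5000; -24.0000 -9.0000]
S = R + BᵀPB = [1/2 0; 0 3] + [45.0000 36.0000; 36.0000 45.0000] = [45.5000 36.0000; 36.0000 48.0000]
BᵀPA = [38.2500 0.0000; 49.5000 0.0000]
K = S⁻¹·BᵀPA = [0.0608 0.0000; 0.9856 0.0000]
A−BK = [0.1609 0.0000; -0.7576 0.0000]
AᵀP(A−BK) = [3.4472 0.0000; 0.0000 0.0000]
P' = Q + AᵀP(A−BK) = [8.4472 -2.0000; -2.0000 4.0000]
tr(P') = 12.4472


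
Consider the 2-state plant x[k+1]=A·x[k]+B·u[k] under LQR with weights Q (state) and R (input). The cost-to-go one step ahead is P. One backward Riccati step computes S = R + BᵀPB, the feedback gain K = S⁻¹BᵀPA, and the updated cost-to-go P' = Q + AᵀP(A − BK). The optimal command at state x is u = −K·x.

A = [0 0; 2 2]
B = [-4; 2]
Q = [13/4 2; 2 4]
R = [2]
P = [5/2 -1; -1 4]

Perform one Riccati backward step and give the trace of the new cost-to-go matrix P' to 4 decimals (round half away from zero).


23.6824

BᵀP = [-12.0000 12.0000]
S = R + BᵀPB = [2] + [72.0000] = [74.0000]
BᵀPA = [24.0000 24.0000]
K = S⁻¹·BᵀPA = [0.3243 0.3243]
A−BK = [1.2973 1.2973; 1.3514 1.3514]
AᵀP(A−BK) = [8.2162 8.2162; 8.2162 8.2162]
P' = Q + AᵀP(A−BK) = [11.4662 10.2162; 10.2162 12.2162]
tr(P') = 23.6824


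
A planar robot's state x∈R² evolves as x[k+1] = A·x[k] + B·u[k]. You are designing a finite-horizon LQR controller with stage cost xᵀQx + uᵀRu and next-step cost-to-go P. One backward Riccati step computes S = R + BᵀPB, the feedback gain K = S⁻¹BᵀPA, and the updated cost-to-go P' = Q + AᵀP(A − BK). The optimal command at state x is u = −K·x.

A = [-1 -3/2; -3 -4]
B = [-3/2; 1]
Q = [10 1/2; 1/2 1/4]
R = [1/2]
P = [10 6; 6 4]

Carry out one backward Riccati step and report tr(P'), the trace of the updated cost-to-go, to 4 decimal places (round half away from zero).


62.0556

BᵀP = [-9.0000 -5.0000]
S = R + BᵀPB = [1/2] + [8.5000] = [9.0000]
BᵀPA = [24.0000 33.5000]
K = S⁻¹·BᵀPA = [2.6667 3.7222]
A−BK = [3.0000 4.0833; -5.6667 -7.7222]
AᵀP(A−BK) = [18.0000 24.6667; 24.6667 33.8056]
P' = Q + AᵀP(A−BK) = [28.0000 25.1667; 25.1667 34.0556]
tr(P') = 62.0556


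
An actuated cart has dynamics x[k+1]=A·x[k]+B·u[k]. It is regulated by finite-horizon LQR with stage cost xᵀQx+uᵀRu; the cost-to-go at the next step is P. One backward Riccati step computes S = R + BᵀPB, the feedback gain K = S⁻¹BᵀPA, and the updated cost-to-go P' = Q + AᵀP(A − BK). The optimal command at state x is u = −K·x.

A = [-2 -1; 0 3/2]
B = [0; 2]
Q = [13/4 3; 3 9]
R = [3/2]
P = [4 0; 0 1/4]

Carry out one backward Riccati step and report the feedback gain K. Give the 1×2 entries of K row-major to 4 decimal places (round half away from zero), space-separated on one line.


BᵀP = [0.0000 0.5000]
S = R + BᵀPB = [3/2] + [1.0000] = [2.5000]
BᵀPA = [0.0000 0.7500]
K = S⁻¹·BᵀPA = [0.0000 0.3000]
A−BK = [-2.0000 -1.0000; 0.0000 0.9000]
AᵀP(A−BK) = [16.0000 8.0000; 8.0000 4.3375]
P' = Q + AᵀP(A−BK) = [19.2500 11.0000; 11.0000 13.3375]
tr(P') = 32.5875

0.0000 0.3000


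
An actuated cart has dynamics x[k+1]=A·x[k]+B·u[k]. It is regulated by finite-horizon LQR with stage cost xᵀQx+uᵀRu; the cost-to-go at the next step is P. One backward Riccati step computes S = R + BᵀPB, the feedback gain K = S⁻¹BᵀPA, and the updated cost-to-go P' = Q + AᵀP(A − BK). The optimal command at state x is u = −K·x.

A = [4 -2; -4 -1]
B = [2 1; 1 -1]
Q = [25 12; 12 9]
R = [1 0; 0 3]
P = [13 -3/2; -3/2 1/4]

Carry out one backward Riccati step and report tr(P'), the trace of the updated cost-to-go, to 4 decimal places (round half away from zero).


42.1422

BᵀP = [24.5000 -2.7500; 14.5000 -1.7500]
S = R + BᵀPB = [1 0; 0 3] + [46.2500 27.2500; 27.2500 16.2500] = [47.2500 27.2500; 27.2500 19.2500]
BᵀPA = [109.0000 -46.2500; 65.0000 -27.2500]
K = S⁻¹·BᵀPA = [1.9581 -0.8847; 0.6048 -0.1632]
A−BK = [-0.5210 -0.0674; -5.3533 -0.2784]
AᵀP(A−BK) = [7.2575 -1.9581; -1.9581 0.8847]
P' = Q + AᵀP(A−BK) = [32.2575 10.0419; 10.0419 9.8847]
tr(P') = 42.1422


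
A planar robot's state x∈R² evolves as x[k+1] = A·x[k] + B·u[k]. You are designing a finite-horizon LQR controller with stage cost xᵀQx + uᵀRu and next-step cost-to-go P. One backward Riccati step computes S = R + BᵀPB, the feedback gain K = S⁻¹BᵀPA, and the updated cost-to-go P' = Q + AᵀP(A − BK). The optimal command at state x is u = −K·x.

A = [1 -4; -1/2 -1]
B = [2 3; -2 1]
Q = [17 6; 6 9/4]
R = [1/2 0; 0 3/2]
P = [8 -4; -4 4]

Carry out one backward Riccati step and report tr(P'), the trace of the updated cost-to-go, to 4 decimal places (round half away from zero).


21.4424

BᵀP = [24.0000 -16.0000; 20.0000 -8.0000]
S = R + BᵀPB = [1/2 0; 0 3/2] + [80.0000 56.0000; 56.0000 52.0000] = [80.5000 56.0000; 56.0000 53.5000]
BᵀPA = [32.0000 -80.0000; 24.0000 -72.0000]
K = S⁻¹·BᵀPA = [0.3143 -0.2118; 0.1196 -1.1241]
A−BK = [0.0126 -0.2041; 0.0091 -0.2996]
AᵀP(A−BK) = [0.0715 -0.2439; -0.2439 2.1209]
P' = Q + AᵀP(A−BK) = [17.0715 5.7561; 5.7561 4.3709]
tr(P') = 21.4424


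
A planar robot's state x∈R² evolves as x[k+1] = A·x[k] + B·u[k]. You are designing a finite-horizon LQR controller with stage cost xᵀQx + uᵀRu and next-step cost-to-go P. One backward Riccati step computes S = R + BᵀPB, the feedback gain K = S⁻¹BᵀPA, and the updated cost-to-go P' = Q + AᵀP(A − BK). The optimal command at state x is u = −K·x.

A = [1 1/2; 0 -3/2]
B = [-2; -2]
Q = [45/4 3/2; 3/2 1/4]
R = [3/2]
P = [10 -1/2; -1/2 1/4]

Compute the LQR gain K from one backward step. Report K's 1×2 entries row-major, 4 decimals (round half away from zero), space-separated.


-0.4935 -0.2662

BᵀP = [-19.0000 0.5000]
S = R + BᵀPB = [3/2] + [37.0000] = [38.5000]
BᵀPA = [-19.0000 -10.2500]
K = S⁻¹·BᵀPA = [-0.4935 -0.2662]
A−BK = [0.0130 -0.0325; -0.9870 -2.0325]
AᵀP(A−BK) = [0.6234 0.6916; 0.6916 1.0836]
P' = Q + AᵀP(A−BK) = [11.8734 2.1916; 2.1916 1.3336]
tr(P') = 13.2070


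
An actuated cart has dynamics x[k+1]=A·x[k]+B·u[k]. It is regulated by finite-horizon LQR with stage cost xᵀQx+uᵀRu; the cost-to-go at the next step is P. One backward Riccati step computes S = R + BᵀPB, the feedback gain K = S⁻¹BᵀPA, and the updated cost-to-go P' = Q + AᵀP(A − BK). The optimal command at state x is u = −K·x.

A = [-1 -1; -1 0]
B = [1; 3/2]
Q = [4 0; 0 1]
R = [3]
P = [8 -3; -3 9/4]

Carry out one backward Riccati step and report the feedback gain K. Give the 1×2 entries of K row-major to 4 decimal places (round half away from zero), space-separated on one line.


BᵀP = [3.5000 0.3750]
S = R + BᵀPB = [3] + [4.0625] = [7.0625]
BᵀPA = [-3.8750 -3.5000]
K = S⁻¹·BᵀPA = [-0.5487 -0.4956]
A−BK = [-0.4513 -0.5044; -0.1770 0.7434]
AᵀP(A−BK) = [2.1239 3.0796; 3.0796 6.2655]
P' = Q + AᵀP(A−BK) = [6.1239 3.0796; 3.0796 7.2655]
tr(P') = 13.3894

-0.5487 -0.4956


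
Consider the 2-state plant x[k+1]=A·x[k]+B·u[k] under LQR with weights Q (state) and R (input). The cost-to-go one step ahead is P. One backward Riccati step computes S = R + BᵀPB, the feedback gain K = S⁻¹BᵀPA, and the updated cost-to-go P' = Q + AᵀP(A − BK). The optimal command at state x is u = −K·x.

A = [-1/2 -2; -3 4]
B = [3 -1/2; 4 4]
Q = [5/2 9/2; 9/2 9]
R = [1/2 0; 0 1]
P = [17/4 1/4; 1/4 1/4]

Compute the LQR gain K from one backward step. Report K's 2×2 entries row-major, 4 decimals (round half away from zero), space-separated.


-0.2477 -0.4235 -0.4013 1.1463

BᵀP = [13.7500 1.7500; -1.1250 0.8750]
S = R + BᵀPB = [1/2 0; 0 1] + [48.2500 0.1250; 0.1250 4.0625] = [48.7500 0.1250; 0.1250 5.0625]
BᵀPA = [-12.1250 -20.5000; -2.0625 5.7500]
K = S⁻¹·BᵀPA = [-0.2477 -0.4235; -0.4013 1.1463]
A−BK = [0.0424 -0.1565; -0.4041 1.1088]
AᵀP(A−BK) = [0.2316 -0.5202; -0.5202 1.7283]
P' = Q + AᵀP(A−BK) = [2.7316 3.9798; 3.9798 10.7283]
tr(P') = 13.4599


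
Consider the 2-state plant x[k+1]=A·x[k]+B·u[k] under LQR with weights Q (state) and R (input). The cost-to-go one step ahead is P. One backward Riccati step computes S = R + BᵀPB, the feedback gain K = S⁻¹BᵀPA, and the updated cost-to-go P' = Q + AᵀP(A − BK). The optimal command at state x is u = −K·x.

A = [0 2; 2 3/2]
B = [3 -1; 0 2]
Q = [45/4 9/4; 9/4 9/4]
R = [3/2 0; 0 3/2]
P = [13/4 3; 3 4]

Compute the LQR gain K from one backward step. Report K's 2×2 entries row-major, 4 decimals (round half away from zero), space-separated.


0.3731 0.9030 0.7910 0.6343

BᵀP = [9.7500 9.0000; 2.7500 5.0000]
S = R + BᵀPB = [3/2 0; 0 3/2] + [29.2500 8.2500; 8.2500 7.2500] = [30.7500 8.2500; 8.2500 8.7500]
BᵀPA = [18.0000 33.0000; 10.0000 13.0000]
K = S⁻¹·BᵀPA = [0.3731 0.9030; 0.7910 0.6343]
A−BK = [-0.3284 -0.0746; 0.4179 0.2313]
AᵀP(A−BK) = [1.3731 1.4030; 1.4030 1.9552]
P' = Q + AᵀP(A−BK) = [12.6231 3.6530; 3.6530 4.2052]
tr(P') = 16.8284


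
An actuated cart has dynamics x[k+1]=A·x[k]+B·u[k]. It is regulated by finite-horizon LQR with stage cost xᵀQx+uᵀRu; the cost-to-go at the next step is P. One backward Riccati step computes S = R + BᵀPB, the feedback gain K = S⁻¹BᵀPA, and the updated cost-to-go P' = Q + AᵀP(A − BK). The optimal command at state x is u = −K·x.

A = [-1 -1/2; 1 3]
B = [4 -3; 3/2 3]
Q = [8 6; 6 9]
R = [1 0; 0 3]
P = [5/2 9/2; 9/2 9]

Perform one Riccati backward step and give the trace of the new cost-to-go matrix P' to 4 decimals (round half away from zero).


18.6720

BᵀP = [16.7500 31.5000; 6.0000 13.5000]
S = R + BᵀPB = [1 0; 0 3] + [114.2500 44.2500; 44.2500 22.5000] = [115.2500 44.2500; 44.2500 25.5000]
BᵀPA = [14.7500 86.1250; 7.5000 37.5000]
K = S⁻¹·BᵀPA = [0.0451 0.5473; 0.2158 0.5208]
A−BK = [-0.5330 -1.1267; 0.2848 0.6165]
AᵀP(A−BK) = [0.2158 0.5208; 0.5208 1.4562]
P' = Q + AᵀP(A−BK) = [8.2158 6.5208; 6.5208 10.4562]
tr(P') = 18.6720


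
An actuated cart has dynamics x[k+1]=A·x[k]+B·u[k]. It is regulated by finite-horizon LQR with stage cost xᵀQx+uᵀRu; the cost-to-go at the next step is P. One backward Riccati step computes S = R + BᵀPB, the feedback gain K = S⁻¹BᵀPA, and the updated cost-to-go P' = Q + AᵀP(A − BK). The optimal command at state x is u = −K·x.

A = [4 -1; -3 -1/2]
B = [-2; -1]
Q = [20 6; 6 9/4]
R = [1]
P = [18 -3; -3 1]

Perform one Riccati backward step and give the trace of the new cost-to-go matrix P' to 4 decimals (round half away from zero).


BᵀP = [-33.0000 5.0000]
S = R + BᵀPB = [1] + [61.0000] = [62.0000]
BᵀPA = [-147.0000 30.5000]
K = S⁻¹·BᵀPA = [-2.3710 0.4919]
A−BK = [-0.7419 -0.0161; -5.3710 -0.0081]
AᵀP(A−BK) = [20.4677 -1.1855; -1.1855 0.2460]
P' = Q + AᵀP(A−BK) = [40.4677 4.8145; 4.8145 2.4960]
tr(P') = 42.9637

42.9637


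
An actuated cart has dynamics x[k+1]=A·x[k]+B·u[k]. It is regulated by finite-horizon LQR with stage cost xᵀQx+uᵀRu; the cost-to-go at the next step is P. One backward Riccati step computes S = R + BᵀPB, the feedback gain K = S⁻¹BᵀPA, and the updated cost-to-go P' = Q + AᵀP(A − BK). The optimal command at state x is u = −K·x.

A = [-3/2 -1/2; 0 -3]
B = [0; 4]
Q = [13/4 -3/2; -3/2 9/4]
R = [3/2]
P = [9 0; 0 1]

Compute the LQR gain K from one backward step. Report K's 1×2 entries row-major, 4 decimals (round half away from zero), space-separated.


0.0000 -0.6857

BᵀP = [0.0000 4.0000]
S = R + BᵀPB = [3/2] + [16.0000] = [17.5000]
BᵀPA = [0.0000 -12.0000]
K = S⁻¹·BᵀPA = [0.0000 -0.6857]
A−BK = [-1.5000 -0.5000; 0.0000 -0.2571]
AᵀP(A−BK) = [20.2500 6.7500; 6.7500 3.0214]
P' = Q + AᵀP(A−BK) = [23.5000 5.2500; 5.2500 5.2714]
tr(P') = 28.7714


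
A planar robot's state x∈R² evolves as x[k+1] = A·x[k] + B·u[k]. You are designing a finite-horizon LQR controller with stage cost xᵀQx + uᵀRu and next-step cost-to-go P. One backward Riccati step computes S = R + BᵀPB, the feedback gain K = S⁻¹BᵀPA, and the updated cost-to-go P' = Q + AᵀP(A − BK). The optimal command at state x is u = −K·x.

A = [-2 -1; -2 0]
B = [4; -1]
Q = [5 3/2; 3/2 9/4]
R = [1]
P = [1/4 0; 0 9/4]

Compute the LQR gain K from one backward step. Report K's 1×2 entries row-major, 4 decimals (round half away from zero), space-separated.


0.3448 -0.1379

BᵀP = [1.0000 -2.2500]
S = R + BᵀPB = [1] + [6.2500] = [7.2500]
BᵀPA = [2.5000 -1.0000]
K = S⁻¹·BᵀPA = [0.3448 -0.1379]
A−BK = [-3.3793 -0.4483; -1.6552 -0.1379]
AᵀP(A−BK) = [9.1379 0.8448; 0.8448 0.1121]
P' = Q + AᵀP(A−BK) = [14.1379 2.3448; 2.3448 2.3621]
tr(P') = 16.5000


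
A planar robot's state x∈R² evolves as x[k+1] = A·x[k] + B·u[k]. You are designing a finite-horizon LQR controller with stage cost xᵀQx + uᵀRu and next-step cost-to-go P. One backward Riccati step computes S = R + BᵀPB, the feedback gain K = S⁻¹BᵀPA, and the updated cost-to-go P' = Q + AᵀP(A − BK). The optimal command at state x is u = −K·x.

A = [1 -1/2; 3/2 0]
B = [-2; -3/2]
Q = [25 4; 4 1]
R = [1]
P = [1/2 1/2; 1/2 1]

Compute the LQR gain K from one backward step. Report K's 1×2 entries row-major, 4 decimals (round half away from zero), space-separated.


BᵀP = [-1.7500 -2.5000]
S = R + BᵀPB = [1] + [7.2500] = [8.2500]
BᵀPA = [-5.5000 0.8750]
K = S⁻¹·BᵀPA = [-0.6667 0.1061]
A−BK = [-0.3333 -0.2879; 0.5000 0.1591]
AᵀP(A−BK) = [0.5833 -0.0417; -0.0417 0.0322]
P' = Q + AᵀP(A−BK) = [25.5833 3.9583; 3.9583 1.0322]
tr(P') = 26.6155

-0.6667 0.1061


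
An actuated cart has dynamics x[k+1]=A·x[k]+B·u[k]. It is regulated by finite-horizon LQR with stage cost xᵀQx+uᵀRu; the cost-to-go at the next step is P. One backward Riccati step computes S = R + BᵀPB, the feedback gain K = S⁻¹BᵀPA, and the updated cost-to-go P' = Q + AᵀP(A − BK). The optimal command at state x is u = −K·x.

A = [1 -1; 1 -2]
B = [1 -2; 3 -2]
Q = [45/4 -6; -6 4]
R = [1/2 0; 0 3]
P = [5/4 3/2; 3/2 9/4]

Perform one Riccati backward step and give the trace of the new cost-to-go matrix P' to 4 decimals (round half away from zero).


BᵀP = [5.7500 8.2500; -5.5000 -7.5000]
S = R + BᵀPB = [1/2 0; 0 3] + [30.5000 -28.0000; -28.0000 26.0000] = [31.0000 -28.0000; -28.0000 29.0000]
BᵀPA = [14.0000 -22.2500; -13.0000 20.5000]
K = S⁻¹·BᵀPA = [0.3652 -0.6196; -0.0957 0.1087]
A−BK = [0.4435 -0.1630; -0.2870 0.0761]
AᵀP(A−BK) = [0.1435 -0.1630; -0.1630 0.2364]
P' = Q + AᵀP(A−BK) = [11.3935 -6.1630; -6.1630 4.2364]
tr(P') = 15.6299

15.6299


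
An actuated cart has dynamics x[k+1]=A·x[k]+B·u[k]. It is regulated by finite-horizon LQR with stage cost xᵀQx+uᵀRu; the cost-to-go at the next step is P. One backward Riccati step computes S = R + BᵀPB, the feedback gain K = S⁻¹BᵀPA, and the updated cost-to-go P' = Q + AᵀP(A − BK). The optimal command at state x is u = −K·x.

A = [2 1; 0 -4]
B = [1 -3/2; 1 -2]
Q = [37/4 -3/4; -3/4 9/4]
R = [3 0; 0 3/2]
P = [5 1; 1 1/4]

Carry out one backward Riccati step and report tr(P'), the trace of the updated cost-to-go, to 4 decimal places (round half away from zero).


13.8562

BᵀP = [6.0000 1.2500; -9.5000 -2.0000]
S = R + BᵀPB = [3 0; 0 3/2] + [7.2500 -11.5000; -11.5000 18.2500] = [10.2500 -11.5000; -11.5000 19.7500]
BᵀPA = [12.0000 1.0000; -19.0000 -1.5000]
K = S⁻¹·BᵀPA = [0.2636 0.0356; -0.8085 -0.0552]
A−BK = [0.5236 0.8816; -1.8807 -4.1460]
AᵀP(A−BK) = [1.4746 0.5236; 0.5236 0.8816]
P' = Q + AᵀP(A−BK) = [10.7246 -0.2264; -0.2264 3.1316]
tr(P') = 13.8562


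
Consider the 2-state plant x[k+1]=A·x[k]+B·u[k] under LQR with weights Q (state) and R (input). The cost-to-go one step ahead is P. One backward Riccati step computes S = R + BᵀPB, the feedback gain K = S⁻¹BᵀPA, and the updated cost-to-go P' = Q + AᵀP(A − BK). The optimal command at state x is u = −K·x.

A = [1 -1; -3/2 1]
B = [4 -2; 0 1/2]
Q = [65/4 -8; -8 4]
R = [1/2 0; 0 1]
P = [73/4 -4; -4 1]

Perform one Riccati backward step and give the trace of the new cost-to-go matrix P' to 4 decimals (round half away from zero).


20.7073

BᵀP = [73.0000 -16.0000; -38.5000 8.5000]
S = R + BᵀPB = [1/2 0; 0 1] + [292.0000 -154.0000; -154.0000 81.2500] = [292.5000 -154.0000; -154.0000 82.2500]
BᵀPA = [97.0000 -89.0000; -51.2500 47.0000]
K = S⁻¹·BᵀPA = [0.2506 -0.2404; -0.1538 0.1213]
A−BK = [-0.3102 0.2042; -1.4231 0.9393]
AᵀP(A−BK) = [0.3048 -0.2136; -0.2136 0.1524]
P' = Q + AᵀP(A−BK) = [16.5548 -8.2136; -8.2136 4.1524]
tr(P') = 20.7073


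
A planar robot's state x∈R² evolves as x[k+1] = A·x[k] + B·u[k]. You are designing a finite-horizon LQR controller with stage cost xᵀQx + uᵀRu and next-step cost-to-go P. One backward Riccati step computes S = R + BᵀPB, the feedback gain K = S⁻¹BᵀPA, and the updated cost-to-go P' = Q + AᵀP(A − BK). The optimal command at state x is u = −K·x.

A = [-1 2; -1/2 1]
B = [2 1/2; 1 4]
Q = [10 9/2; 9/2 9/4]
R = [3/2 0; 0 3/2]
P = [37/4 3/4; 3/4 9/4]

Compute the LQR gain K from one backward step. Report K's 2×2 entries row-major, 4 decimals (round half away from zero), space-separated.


-0.4747 0.9493 -0.0146 0.0292

BᵀP = [19.2500 3.7500; 7.6250 9.3750]
S = R + BᵀPB = [3/2 0; 0 3/2] + [42.2500 24.6250; 24.6250 41.3125] = [43.7500 24.6250; 24.6250 42.8125]
BᵀPA = [-21.1250 42.2500; -12.3125 24.6250]
K = S⁻¹·BᵀPA = [-0.4747 0.9493; -0.0146 0.0292]
A−BK = [-0.0434 0.0868; 0.0330 -0.0659]
AᵀP(A−BK) = [0.3560 -0.7120; -0.7120 1.4240]
P' = Q + AᵀP(A−BK) = [10.3560 3.7880; 3.7880 3.6740]
tr(P') = 14.0299


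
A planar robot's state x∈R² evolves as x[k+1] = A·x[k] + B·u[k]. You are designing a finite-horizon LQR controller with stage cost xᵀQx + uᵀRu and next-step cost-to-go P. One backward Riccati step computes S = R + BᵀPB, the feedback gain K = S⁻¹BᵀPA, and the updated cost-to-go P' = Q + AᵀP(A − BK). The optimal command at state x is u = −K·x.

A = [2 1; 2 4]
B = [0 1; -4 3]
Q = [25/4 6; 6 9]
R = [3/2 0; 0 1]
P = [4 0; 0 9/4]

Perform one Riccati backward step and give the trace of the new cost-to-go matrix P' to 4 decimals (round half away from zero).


BᵀP = [0.0000 -9.0000; 4.0000 6.7500]
S = R + BᵀPB = [3/2 0; 0 1] + [36.0000 -27.0000; -27.0000 24.2500] = [37.5000 -27.0000; -27.0000 25.2500]
BᵀPA = [-18.0000 -36.0000; 21.5000 31.0000]
K = S⁻¹·BᵀPA = [0.5783 -0.3305; 1.4699 0.8744]
A−BK = [0.5301 0.1256; -0.0964 0.0551]
AᵀP(A−BK) = [3.8072 1.2530; 1.2530 0.9983]
P' = Q + AᵀP(A−BK) = [10.0572 7.2530; 7.2530 9.9983]
tr(P') = 20.0555

20.0555


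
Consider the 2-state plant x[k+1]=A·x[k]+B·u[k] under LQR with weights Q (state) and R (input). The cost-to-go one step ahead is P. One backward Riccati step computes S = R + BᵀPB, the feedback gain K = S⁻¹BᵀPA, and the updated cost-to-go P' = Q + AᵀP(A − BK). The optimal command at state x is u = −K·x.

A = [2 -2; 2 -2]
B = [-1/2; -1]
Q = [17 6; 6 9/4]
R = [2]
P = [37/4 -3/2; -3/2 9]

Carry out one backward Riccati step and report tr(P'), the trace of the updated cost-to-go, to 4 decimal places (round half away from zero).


53.6204

BᵀP = [-3.1250 -8.2500]
S = R + BᵀPB = [2] + [9.8125] = [11.8125]
BᵀPA = [-22.7500 22.7500]
K = S⁻¹·BᵀPA = [-1.9259 1.9259]
A−BK = [1.0370 -1.0370; 0.0741 -0.0741]
AᵀP(A−BK) = [17.1852 -17.1852; -17.1852 17.1852]
P' = Q + AᵀP(A−BK) = [34.1852 -11.1852; -11.1852 19.4352]
tr(P') = 53.6204


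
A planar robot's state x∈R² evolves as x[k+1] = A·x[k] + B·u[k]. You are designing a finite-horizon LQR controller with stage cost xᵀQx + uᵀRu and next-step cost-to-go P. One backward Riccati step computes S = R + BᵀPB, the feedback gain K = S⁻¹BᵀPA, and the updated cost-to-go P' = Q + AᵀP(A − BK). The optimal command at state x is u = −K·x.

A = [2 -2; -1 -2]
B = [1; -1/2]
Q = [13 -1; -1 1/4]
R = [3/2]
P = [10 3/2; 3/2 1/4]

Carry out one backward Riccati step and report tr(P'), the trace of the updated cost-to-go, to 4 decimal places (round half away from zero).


BᵀP = [9.2500 1.3750]
S = R + BᵀPB = [3/2] + [8.5625] = [10.0625]
BᵀPA = [17.1250 -21.2500]
K = S⁻¹·BᵀPA = [1.7019 -2.1118]
A−BK = [0.2981 0.1118; -0.1491 -3.0559]
AᵀP(A−BK) = [5.1056 -6.3354; -6.3354 8.1242]
P' = Q + AᵀP(A−BK) = [18.1056 -7.3354; -7.3354 8.3742]
tr(P') = 26.4798

26.4798


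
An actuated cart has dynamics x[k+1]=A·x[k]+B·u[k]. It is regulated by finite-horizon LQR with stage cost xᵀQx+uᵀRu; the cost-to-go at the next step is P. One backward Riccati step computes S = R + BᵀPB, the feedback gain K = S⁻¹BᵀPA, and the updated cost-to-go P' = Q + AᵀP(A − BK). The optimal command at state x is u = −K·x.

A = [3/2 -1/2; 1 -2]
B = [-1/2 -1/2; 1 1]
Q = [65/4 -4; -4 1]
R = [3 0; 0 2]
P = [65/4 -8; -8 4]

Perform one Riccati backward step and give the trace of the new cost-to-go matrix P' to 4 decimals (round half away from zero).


19.0458

BᵀP = [-16.1250 8.0000; -16.1250 8.0000]
S = R + BᵀPB = [3 0; 0 2] + [16.0625 16.0625; 16.0625 16.0625] = [19.0625 16.0625; 16.0625 18.0625]
BᵀPA = [-16.1875 -7.9375; -16.1875 -7.9375]
K = S⁻¹·BᵀPA = [-0.3751 -0.1839; -0.5626 -0.2759]
A−BK = [1.0311 -0.7299; 1.9377 -1.5402]
AᵀP(A−BK) = [1.3831 0.3693; 0.3693 0.4127]
P' = Q + AᵀP(A−BK) = [17.6331 -3.6307; -3.6307 1.4127]
tr(P') = 19.0458


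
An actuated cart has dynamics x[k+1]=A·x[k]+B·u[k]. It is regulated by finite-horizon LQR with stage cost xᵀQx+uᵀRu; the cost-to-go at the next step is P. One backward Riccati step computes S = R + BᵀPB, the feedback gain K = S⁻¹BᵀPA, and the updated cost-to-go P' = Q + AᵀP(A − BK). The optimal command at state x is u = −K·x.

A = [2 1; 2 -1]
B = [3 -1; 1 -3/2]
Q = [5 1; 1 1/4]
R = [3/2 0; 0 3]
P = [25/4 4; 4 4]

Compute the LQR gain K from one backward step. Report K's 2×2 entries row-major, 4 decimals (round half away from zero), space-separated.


BᵀP = [22.7500 16.0000; -12.2500 -10.0000]
S = R + BᵀPB = [3/2 0; 0 3] + [84.2500 -46.7500; -46.7500 27.2500] = [85.7500 -46.7500; -46.7500 30.2500]
BᵀPA = [77.5000 6.7500; -44.5000 -2.2500]
K = S⁻¹·BᵀPA = [0.6465 0.2424; -0.4720 0.3003]
A−BK = [-0.4114 0.5730; 0.6455 -0.7920]
AᵀP(A−BK) = [1.8953 -0.9256; -0.9256 1.2893]
P' = Q + AᵀP(A−BK) = [6.8953 0.0744; 0.0744 1.5393]
tr(P') = 8.4346

0.6465 0.2424 -0.4720 0.3003


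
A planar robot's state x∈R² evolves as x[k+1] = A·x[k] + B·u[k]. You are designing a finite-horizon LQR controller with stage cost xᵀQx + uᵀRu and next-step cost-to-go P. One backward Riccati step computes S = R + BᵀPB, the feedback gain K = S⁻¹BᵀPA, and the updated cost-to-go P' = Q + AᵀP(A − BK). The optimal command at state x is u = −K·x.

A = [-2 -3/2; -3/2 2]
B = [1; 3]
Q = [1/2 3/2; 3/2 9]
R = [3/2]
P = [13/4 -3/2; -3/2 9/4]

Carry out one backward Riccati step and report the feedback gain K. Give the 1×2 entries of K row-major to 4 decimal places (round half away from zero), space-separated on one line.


BᵀP = [-1.2500 5.2500]
S = R + BᵀPB = [3/2] + [14.5000] = [16.0000]
BᵀPA = [-5.3750 12.3750]
K = S⁻¹·BᵀPA = [-0.3359 0.7734]
A−BK = [-1.6641 -2.2734; -0.4922 -0.3203]
AᵀP(A−BK) = [7.2568 9.7822; 9.7822 15.7412]
P' = Q + AᵀP(A−BK) = [7.7568 11.2822; 11.2822 24.7412]
tr(P') = 32.4980

-0.3359 0.7734


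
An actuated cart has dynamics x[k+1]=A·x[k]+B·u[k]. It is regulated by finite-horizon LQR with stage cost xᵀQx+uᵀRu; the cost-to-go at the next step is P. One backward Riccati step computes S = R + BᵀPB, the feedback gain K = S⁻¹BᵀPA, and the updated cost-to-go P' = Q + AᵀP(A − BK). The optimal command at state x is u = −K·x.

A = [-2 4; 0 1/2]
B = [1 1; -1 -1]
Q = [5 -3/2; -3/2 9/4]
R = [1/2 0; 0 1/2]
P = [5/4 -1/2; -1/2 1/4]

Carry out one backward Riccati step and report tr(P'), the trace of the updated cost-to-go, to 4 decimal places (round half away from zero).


BᵀP = [1.7500 -0.7500; 1.7500 -0.7500]
S = R + BᵀPB = [1/2 0; 0 1/2] + [2.5000 2.5000; 2.5000 2.5000] = [3.0000 2.5000; 2.5000 3.0000]
BᵀPA = [-3.5000 6.6250; -3.5000 6.6250]
K = S⁻¹·BᵀPA = [-0.6364 1.2045; -0.6364 1.2045]
A−BK = [-0.7273 1.5909; -1.2727 2.9091]
AᵀP(A−BK) = [0.5455 -1.0682; -1.0682 2.1023]
P' = Q + AᵀP(A−BK) = [5.5455 -2.5682; -2.5682 4.3523]
tr(P') = 9.8977

9.8977


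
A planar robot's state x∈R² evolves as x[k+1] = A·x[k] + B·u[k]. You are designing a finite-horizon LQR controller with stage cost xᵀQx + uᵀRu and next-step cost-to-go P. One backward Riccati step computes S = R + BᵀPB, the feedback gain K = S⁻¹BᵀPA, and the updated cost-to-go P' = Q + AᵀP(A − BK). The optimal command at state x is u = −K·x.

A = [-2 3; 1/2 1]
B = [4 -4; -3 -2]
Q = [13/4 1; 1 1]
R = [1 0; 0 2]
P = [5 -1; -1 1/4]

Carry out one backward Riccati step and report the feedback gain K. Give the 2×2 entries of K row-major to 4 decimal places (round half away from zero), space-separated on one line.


-0.3340 0.3650 0.1522 -0.3043

BᵀP = [23.0000 -4.7500; -18.0000 3.5000]
S = R + BᵀPB = [1 0; 0 2] + [106.2500 -82.5000; -82.5000 65.0000] = [107.2500 -82.5000; -82.5000 67.0000]
BᵀPA = [-48.3750 64.2500; 37.7500 -50.5000]
K = S⁻¹·BᵀPA = [-0.3340 0.3650; 0.1522 -0.3043]
A−BK = [-0.0553 0.3228; -0.1976 1.4862]
AᵀP(A−BK) = [0.1611 -0.2312; -0.2312 0.4321]
P' = Q + AᵀP(A−BK) = [3.4111 0.7688; 0.7688 1.4321]
tr(P') = 4.8432


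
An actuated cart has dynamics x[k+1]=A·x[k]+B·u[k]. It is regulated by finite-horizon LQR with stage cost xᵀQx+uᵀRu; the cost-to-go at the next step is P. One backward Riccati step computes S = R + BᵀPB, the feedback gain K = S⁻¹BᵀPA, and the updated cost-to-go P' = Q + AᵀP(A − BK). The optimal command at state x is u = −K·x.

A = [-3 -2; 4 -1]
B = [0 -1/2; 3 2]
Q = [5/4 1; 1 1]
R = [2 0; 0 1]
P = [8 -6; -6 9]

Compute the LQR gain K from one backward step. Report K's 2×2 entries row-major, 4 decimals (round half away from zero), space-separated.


-0.2045 -0.8864 2.8409 1.3106

BᵀP = [-18.0000 27.0000; -16.0000 21.0000]
S = R + BᵀPB = [2 0; 0 1] + [81.0000 63.0000; 63.0000 50.0000] = [83.0000 63.0000; 63.0000 51.0000]
BᵀPA = [162.0000 9.0000; 132.0000 11.0000]
K = S⁻¹·BᵀPA = [-0.2045 -0.8864; 2.8409 1.3106]
A−BK = [-1.5795 -1.3447; -1.0682 -0.9621]
AᵀP(A−BK) = [18.1364 12.5909; 12.5909 10.5606]
P' = Q + AᵀP(A−BK) = [19.3864 13.5909; 13.5909 11.5606]
tr(P') = 30.9470


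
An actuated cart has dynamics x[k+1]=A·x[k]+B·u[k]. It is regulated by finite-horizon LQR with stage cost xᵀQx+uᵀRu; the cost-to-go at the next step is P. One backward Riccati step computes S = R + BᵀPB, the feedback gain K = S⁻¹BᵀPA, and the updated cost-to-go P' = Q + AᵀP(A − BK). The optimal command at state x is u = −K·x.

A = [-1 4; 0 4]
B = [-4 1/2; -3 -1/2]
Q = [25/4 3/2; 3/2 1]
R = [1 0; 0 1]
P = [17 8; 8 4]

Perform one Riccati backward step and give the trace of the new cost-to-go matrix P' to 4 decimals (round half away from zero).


8.6541

BᵀP = [-92.0000 -44.0000; 4.5000 2.0000]
S = R + BᵀPB = [1 0; 0 1] + [500.0000 -24.0000; -24.0000 1.2500] = [501.0000 -24.0000; -24.0000 2.2500]
BᵀPA = [92.0000 -544.0000; -4.5000 26.0000]
K = S⁻¹·BᵀPA = [0.1796 -1.0884; -0.0844 -0.0544]
A−BK = [-0.2395 -0.3265; 0.4966 0.7075]
AᵀP(A−BK) = [0.0980 -0.1088; -0.1088 1.3061]
P' = Q + AᵀP(A−BK) = [6.3480 1.3912; 1.3912 2.3061]
tr(P') = 8.6541


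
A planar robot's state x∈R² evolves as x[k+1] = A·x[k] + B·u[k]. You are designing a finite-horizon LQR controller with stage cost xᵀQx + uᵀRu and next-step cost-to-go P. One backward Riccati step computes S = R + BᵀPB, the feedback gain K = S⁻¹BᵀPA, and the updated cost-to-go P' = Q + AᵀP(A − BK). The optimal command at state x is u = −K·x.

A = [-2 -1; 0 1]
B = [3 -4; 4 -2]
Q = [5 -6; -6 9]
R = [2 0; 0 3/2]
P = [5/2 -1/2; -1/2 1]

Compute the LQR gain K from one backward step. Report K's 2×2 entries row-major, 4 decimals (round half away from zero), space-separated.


BᵀP = [5.5000 2.5000; -9.0000 0.0000]
S = R + BᵀPB = [2 0; 0 3/2] + [26.5000 -27.0000; -27.0000 36.0000] = [28.5000 -27.0000; -27.0000 37.5000]
BᵀPA = [-11.0000 -3.0000; 18.0000 9.0000]
K = S⁻¹·BᵀPA = [0.2163 0.3841; 0.6358 0.5166]
A−BK = [-0.1060 -0.0861; 0.4062 0.4967]
AᵀP(A−BK) = [0.9360 0.9272; 0.9272 1.0033]
P' = Q + AᵀP(A−BK) = [5.9360 -5.0728; -5.0728 10.0033]
tr(P') = 15.9393

0.2163 0.3841 0.6358 0.5166


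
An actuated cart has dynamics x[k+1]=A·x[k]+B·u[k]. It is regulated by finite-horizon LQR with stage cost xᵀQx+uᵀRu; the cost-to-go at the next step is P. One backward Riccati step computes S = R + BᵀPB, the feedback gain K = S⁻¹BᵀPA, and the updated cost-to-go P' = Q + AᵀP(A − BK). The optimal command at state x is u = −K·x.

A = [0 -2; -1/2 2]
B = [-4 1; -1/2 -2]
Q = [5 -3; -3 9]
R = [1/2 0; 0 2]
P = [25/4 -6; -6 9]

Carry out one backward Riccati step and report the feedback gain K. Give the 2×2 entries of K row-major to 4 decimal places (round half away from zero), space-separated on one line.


BᵀP = [-22.0000 19.5000; 18.2500 -24.0000]
S = R + BᵀPB = [1/2 0; 0 2] + [78.2500 -61.0000; -61.0000 66.2500] = [78.7500 -61.0000; -61.0000 68.2500]
BᵀPA = [-9.7500 83.0000; 12.0000 -84.5000]
K = S⁻¹·BᵀPA = [0.0403 0.3086; 0.2118 -0.9623]
A−BK = [-0.0508 0.1965; -0.0563 0.2296]
AᵀP(A−BK) = [0.1009 -0.4438; -0.4438 2.0742]
P' = Q + AᵀP(A−BK) = [5.1009 -3.4438; -3.4438 11.0742]
tr(P') = 16.1750

0.0403 0.3086 0.2118 -0.9623


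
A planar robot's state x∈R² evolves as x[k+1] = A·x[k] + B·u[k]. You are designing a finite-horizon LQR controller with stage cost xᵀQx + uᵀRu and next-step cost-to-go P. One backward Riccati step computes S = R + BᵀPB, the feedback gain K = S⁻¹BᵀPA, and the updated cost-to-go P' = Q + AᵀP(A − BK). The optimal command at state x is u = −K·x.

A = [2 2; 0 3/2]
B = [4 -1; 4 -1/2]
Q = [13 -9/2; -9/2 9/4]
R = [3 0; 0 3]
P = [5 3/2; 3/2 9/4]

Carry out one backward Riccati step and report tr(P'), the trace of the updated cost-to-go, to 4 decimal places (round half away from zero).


BᵀP = [26.0000 15.0000; -5.7500 -2.6250]
S = R + BᵀPB = [3 0; 0 3] + [164.0000 -33.5000; -33.5000 7.0625] = [167.0000 -33.5000; -33.5000 10.0625]
BᵀPA = [52.0000 74.5000; -11.5000 -15.4375]
K = S⁻¹·BᵀPA = [0.2472 0.4165; -0.3198 -0.1475]
A−BK = [0.6913 0.1864; -1.1488 -0.2398]
AᵀP(A−BK) = [3.4666 1.1448; 1.1448 0.7548]
P' = Q + AᵀP(A−BK) = [16.4666 -3.3552; -3.3552 3.0048]
tr(P') = 19.4714

19.4714


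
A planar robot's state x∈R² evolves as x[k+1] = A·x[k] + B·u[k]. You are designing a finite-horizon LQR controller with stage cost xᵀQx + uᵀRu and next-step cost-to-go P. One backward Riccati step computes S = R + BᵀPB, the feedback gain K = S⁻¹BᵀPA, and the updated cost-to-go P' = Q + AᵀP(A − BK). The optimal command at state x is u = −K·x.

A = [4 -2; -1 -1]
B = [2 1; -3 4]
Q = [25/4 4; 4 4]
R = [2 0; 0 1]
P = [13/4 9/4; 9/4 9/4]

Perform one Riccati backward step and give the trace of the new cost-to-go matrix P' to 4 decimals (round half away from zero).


BᵀP = [-0.2500 -2.2500; 12.2500 11.2500]
S = R + BᵀPB = [2 0; 0 1] + [6.2500 -9.2500; -9.2500 57.2500] = [8.2500 -9.2500; -9.2500 58.2500]
BᵀPA = [1.2500 2.7500; 37.7500 -35.7500]
K = S⁻¹·BᵀPA = [1.0684 -0.4316; 0.8177 -0.6823]
A−BK = [1.0456 -0.4544; -1.0658 0.4342]
AᵀP(A−BK) = [4.0456 -1.9544; -1.9544 1.0456]
P' = Q + AᵀP(A−BK) = [10.2956 2.0456; 2.0456 5.0456]
tr(P') = 15.3411

15.3411


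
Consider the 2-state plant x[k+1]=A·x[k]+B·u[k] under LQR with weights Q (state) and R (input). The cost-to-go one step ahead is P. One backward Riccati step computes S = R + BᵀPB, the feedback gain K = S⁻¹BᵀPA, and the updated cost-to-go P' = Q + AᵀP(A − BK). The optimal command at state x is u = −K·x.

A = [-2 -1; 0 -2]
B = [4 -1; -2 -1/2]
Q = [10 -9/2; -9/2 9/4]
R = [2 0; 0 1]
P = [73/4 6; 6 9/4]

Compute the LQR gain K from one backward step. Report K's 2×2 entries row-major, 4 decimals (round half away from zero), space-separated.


BᵀP = [61.0000 19.5000; -21.2500 -7.1250]
S = R + BᵀPB = [2 0; 0 1] + [205.0000 -70.7500; -70.7500 24.8125] = [207.0000 -70.7500; -70.7500 25.8125]
BᵀPA = [-122.0000 -100.0000; 42.5000 35.5000]
K = S⁻¹·BᵀPA = [-0.4213 -0.2062; 0.4917 0.8101]
A−BK = [0.1770 0.6350; -0.5968 -2.0074]
AᵀP(A−BK) = [0.7023 0.9132; 0.9132 1.8705]
P' = Q + AᵀP(A−BK) = [10.7023 -3.5868; -3.5868 4.1205]
tr(P') = 14.8228

-0.4213 -0.2062 0.4917 0.8101


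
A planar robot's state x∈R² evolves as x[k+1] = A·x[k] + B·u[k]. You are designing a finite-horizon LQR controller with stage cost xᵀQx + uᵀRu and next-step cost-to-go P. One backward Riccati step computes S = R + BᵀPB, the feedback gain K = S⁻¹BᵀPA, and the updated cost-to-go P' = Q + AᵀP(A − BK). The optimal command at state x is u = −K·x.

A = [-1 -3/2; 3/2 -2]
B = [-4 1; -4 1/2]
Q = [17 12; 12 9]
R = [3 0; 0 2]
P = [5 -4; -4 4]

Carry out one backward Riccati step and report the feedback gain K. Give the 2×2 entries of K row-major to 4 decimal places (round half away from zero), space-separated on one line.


-0.1333 0.3667 -1.6333 0.2417

BᵀP = [-4.0000 0.0000; 3.0000 -2.0000]
S = R + BᵀPB = [3 0; 0 2] + [16.0000 -4.0000; -4.0000 2.0000] = [19.0000 -4.0000; -4.0000 4.0000]
BᵀPA = [4.0000 6.0000; -6.0000 -0.5000]
K = S⁻¹·BᵀPA = [-0.1333 0.3667; -1.6333 0.2417]
A−BK = [0.1000 -0.2750; 1.7833 -0.6542]
AᵀP(A−BK) = [16.7333 -3.5167; -3.5167 1.1708]
P' = Q + AᵀP(A−BK) = [33.7333 8.4833; 8.4833 10.1708]
tr(P') = 43.9042


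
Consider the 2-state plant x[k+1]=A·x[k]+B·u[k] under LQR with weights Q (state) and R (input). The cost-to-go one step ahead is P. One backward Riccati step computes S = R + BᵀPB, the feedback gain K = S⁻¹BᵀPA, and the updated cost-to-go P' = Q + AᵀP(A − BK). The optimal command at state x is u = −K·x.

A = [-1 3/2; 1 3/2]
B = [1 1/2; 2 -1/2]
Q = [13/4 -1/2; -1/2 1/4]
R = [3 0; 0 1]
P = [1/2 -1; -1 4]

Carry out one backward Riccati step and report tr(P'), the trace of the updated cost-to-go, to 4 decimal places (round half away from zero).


5.9033

BᵀP = [-1.5000 7.0000; 0.7500 -2.5000]
S = R + BᵀPB = [3 0; 0 1] + [12.5000 -4.2500; -4.2500 1.6250] = [15.5000 -4.2500; -4.2500 2.6250]
BᵀPA = [8.5000 8.2500; -3.2500 -2.6250]
K = S⁻¹·BᵀPA = [0.3757 0.4641; -0.6298 -0.2486]
A−BK = [-1.0608 1.1602; -0.0663 0.4475]
AᵀP(A−BK) = [1.2597 0.4972; 0.4972 1.1436]
P' = Q + AᵀP(A−BK) = [4.5097 -0.0028; -0.0028 1.3936]
tr(P') = 5.9033


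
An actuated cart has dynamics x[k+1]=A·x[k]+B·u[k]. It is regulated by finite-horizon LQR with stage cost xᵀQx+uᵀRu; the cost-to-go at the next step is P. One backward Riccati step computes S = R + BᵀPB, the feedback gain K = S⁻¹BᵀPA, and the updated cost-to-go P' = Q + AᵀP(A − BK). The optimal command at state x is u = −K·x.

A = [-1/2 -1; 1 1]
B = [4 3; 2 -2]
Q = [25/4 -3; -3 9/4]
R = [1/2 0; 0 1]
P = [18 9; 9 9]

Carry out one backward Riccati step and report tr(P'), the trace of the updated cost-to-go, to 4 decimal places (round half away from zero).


BᵀP = [90.0000 54.0000; 36.0000 9.0000]
S = R + BᵀPB = [1/2 0; 0 1] + [468.0000 162.0000; 162.0000 90.0000] = [468.5000 162.0000; 162.0000 91.0000]
BᵀPA = [9.0000 -36.0000; -9.0000 -27.0000]
K = S⁻¹·BᵀPA = [0.1389 0.0670; -0.3462 -0.4160]
A−BK = [-0.0170 -0.0201; 0.0297 0.0341]
AᵀP(A−BK) = [0.1336 0.1533; 0.1533 0.1807]
P' = Q + AᵀP(A−BK) = [6.3836 -2.8467; -2.8467 2.4307]
tr(P') = 8.8142

8.8142


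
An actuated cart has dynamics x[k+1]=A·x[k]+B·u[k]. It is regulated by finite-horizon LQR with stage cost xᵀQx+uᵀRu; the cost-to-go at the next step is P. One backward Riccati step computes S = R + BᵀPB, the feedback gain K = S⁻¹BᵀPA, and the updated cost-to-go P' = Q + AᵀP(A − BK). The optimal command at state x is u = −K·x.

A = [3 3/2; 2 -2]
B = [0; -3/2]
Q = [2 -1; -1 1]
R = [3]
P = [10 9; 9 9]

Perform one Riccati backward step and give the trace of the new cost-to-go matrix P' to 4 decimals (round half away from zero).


43.5726

BᵀP = [-13.5000 -13.5000]
S = R + BᵀPB = [3] + [20.2500] = [23.2500]
BᵀPA = [-67.5000 6.7500]
K = S⁻¹·BᵀPA = [-2.9032 0.2903]
A−BK = [3.0000 1.5000; -2.3548 -1.5645]
AᵀP(A−BK) = [38.0323 1.5968; 1.5968 2.5403]
P' = Q + AᵀP(A−BK) = [40.0323 0.5968; 0.5968 3.5403]
tr(P') = 43.5726


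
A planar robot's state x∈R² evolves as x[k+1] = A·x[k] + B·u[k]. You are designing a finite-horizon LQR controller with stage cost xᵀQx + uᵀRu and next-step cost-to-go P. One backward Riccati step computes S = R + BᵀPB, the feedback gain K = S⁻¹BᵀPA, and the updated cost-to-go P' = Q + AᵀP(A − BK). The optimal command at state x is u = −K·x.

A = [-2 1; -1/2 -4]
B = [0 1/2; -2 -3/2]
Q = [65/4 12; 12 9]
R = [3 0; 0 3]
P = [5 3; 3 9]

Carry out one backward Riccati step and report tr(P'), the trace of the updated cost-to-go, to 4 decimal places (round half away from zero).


BᵀP = [-6.0000 -18.0000; -2.0000 -12.0000]
S = R + BᵀPB = [3 0; 0 3] + [36.0000 24.0000; 24.0000 17.0000] = [39.0000 24.0000; 24.0000 20.0000]
BᵀPA = [21.0000 66.0000; 10.0000 46.0000]
K = S⁻¹·BᵀPA = [0.8824 1.0588; -0.5588 1.0294]
A−BK = [-1.7206 0.4853; 0.4265 -0.3382]
AᵀP(A−BK) = [15.3088 -2.0294; -2.0294 7.7647]
P' = Q + AᵀP(A−BK) = [31.5588 9.9706; 9.9706 16.7647]
tr(P') = 48.3235

48.3235


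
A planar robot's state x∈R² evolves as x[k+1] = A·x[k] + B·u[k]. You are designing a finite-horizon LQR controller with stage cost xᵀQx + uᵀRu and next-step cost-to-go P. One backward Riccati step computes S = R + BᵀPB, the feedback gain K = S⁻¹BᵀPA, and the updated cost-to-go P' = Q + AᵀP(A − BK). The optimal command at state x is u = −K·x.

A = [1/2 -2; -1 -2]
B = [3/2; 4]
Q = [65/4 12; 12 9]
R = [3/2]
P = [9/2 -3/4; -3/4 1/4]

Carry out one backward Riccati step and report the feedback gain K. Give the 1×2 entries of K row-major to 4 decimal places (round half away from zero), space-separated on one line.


BᵀP = [3.7500 -0.1250]
S = R + BᵀPB = [3/2] + [5.1250] = [6.6250]
BᵀPA = [2.0000 -7.2500]
K = S⁻¹·BᵀPA = [0.3019 -1.0943]
A−BK = [0.0472 -0.3585; -2.2075 2.3774]
AᵀP(A−BK) = [1.5212 -2.5613; -2.5613 5.0660]
P' = Q + AᵀP(A−BK) = [17.7712 9.4387; 9.4387 14.0660]
tr(P') = 31.8373

0.3019 -1.0943


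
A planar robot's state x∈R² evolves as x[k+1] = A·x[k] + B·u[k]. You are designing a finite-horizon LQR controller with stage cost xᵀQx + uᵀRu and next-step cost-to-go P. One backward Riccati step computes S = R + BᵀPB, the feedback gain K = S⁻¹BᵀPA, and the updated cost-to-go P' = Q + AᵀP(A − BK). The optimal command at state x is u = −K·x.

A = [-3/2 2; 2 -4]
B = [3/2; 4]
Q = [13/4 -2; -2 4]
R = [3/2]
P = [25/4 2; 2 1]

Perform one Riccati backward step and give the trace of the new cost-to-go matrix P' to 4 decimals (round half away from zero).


18.8737

BᵀP = [17.3750 7.0000]
S = R + BᵀPB = [3/2] + [54.0625] = [55.5625]
BᵀPA = [-12.0625 6.7500]
K = S⁻¹·BᵀPA = [-0.2171 0.1215]
A−BK = [-1.1744 1.8178; 2.8684 -4.4859]
AᵀP(A−BK) = [3.4438 -5.2846; -5.2846 8.1800]
P' = Q + AᵀP(A−BK) = [6.6938 -7.2846; -7.2846 12.1800]
tr(P') = 18.8737


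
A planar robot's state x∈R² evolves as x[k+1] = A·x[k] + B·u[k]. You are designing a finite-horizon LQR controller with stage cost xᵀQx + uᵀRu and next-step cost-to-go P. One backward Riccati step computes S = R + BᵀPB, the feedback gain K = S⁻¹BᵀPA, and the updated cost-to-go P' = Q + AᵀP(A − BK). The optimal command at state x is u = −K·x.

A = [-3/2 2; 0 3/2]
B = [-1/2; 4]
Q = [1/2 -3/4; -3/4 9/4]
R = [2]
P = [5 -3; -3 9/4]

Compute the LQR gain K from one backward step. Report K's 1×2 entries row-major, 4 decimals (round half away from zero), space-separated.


BᵀP = [-14.5000 10.5000]
S = R + BᵀPB = [2] + [49.2500] = [51.2500]
BᵀPA = [21.7500 -13.2500]
K = S⁻¹·BᵀPA = [0.4244 -0.2585]
A−BK = [-1.2878 1.8707; -1.6976 2.5341]
AᵀP(A−BK) = [2.0195 -2.6268; -2.6268 3.6369]
P' = Q + AᵀP(A−BK) = [2.5195 -3.3768; -3.3768 5.8869]
tr(P') = 8.4064

0.4244 -0.2585
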